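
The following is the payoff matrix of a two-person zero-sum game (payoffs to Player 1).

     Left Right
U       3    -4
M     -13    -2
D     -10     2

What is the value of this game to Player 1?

-34/19

Row minima: U → -4, M → -13, D → -10; maximin = -4.
Column maxima: Left → 3, Right → 2; minimax = 2.
-4 ≠ 2, so there is no saddle point; optimal play is mixed.
M is strictly dominated by D, so Player 1 never plays it.
On the remaining 2×2 (U, D vs Left, Right):
Let Player 1 play U with probability p. Expected payoff against Left: 3p + (-10)(1−p) = 13p − 10; against Right: (-4)p + 2(1−p) = −6p + 2.
Setting these equal: 13p − 10 = −6p + 2 ⇒ 19p = 12 ⇒ p = 12/19, and the value is (13)·(12/19) − 10 = -34/19.
For Player 2: with q = P(Left), equating U's and D's payoffs gives 7q − 4 = −12q + 2 ⇒ q = 6/19.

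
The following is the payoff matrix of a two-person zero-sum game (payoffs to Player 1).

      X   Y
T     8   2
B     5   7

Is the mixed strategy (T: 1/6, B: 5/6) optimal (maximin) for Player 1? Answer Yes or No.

No

Against X this mix gives (1/6)·8 + (5/6)·5 = 11/2.
Against Y this mix gives (1/6)·2 + (5/6)·7 = 37/6.
Player 2 will play X, holding Player 1 to 11/2. Shifting weight toward the row that does better against X would raise this floor (the equalizing mix achieves 23/4 against both X and Y), so the proposed strategy is not optimal.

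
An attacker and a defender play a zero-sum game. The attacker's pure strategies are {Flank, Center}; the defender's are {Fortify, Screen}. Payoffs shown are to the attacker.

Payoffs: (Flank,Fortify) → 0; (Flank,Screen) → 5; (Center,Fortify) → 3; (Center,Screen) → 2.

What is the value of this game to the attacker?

5/2

Row minima: Flank → 0, Center → 2; maximin = 2.
Column maxima: Fortify → 3, Screen → 5; minimax = 3.
2 ≠ 3, so there is no saddle point; optimal play is mixed.
Let the attacker play Flank with probability p. Expected payoff against Fortify: 0p + 3(1−p) = −3p + 3; against Screen: 5p + 2(1−p) = 3p + 2.
Setting these equal: −3p + 3 = 3p + 2 ⇒ −6p = -1 ⇒ p = 1/6, and the value is (-3)·(1/6) + 3 = 5/2.
For the defender: with q = P(Fortify), equating Flank's and Center's payoffs gives −5q + 5 = q + 2 ⇒ q = 1/2.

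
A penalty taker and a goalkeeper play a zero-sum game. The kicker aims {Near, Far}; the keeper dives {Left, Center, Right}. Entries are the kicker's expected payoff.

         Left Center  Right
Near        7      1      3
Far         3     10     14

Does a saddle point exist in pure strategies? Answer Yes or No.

Row minima: Near → 1, Far → 3; maximin = 3.
Column maxima: Left → 7, Center → 10, Right → 14; minimax = 7.
3 ≠ 7, so no pure-strategy equilibrium exists.

No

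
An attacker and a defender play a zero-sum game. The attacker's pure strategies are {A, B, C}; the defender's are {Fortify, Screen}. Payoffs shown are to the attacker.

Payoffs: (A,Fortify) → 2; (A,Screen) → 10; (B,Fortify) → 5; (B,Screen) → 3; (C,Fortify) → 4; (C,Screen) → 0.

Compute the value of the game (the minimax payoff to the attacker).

22/5

Row minima: A → 2, B → 3, C → 0; maximin = 3.
Column maxima: Fortify → 5, Screen → 10; minimax = 5.
3 ≠ 5, so there is no saddle point; optimal play is mixed.
C is strictly dominated by B, so the attacker never plays it.
On the remaining 2×2 (A, B vs Fortify, Screen):
Let the attacker play A with probability p. Expected payoff against Fortify: 2p + 5(1−p) = −3p + 5; against Screen: 10p + 3(1−p) = 7p + 3.
Setting these equal: −3p + 5 = 7p + 3 ⇒ −10p = -2 ⇒ p = 1/5, and the value is (-3)·(1/5) + 5 = 22/5.
For the defender: with q = P(Fortify), equating A's and B's payoffs gives −8q + 10 = 2q + 3 ⇒ q = 7/10.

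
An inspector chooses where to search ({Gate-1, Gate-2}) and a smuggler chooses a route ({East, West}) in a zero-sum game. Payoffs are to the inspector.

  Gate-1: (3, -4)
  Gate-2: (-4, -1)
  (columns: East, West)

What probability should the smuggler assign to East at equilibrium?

3/10

Row minima: Gate-1 → -4, Gate-2 → -4; maximin = -4.
Column maxima: East → 3, West → -1; minimax = -1.
-4 ≠ -1, so there is no saddle point; optimal play is mixed.
Let the inspector play Gate-1 with probability p. Expected payoff against East: 3p + (-4)(1−p) = 7p − 4; against West: (-4)p + (-1)(1−p) = −3p − 1.
Setting these equal: 7p − 4 = −3p − 1 ⇒ 10p = 3 ⇒ p = 3/10, and the value is (7)·(3/10) − 4 = -19/10.
For the smuggler: with q = P(East), equating Gate-1's and Gate-2's payoffs gives 7q − 4 = −3q − 1 ⇒ q = 3/10.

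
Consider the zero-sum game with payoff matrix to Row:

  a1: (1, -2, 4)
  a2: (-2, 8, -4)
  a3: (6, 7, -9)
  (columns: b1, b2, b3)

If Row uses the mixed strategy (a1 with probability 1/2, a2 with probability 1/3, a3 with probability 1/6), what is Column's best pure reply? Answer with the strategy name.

If Column plays b1, Row's expected payoff is (1/2)·1 + (1/3)·(-2) + (1/6)·6 = 5/6.
If Column plays b2, Row's expected payoff is (1/2)·(-2) + (1/3)·8 + (1/6)·7 = 17/6.
If Column plays b3, Row's expected payoff is (1/2)·4 + (1/3)·(-4) + (1/6)·(-9) = -5/6.
Column minimizes Row's payoff; the smallest is -5/6, so the best response is b3.

b3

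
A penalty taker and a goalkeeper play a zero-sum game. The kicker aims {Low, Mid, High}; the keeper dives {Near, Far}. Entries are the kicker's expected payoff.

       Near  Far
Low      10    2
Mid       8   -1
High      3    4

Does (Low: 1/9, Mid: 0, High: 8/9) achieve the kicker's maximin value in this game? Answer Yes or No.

Yes

Against Near this mix gives (1/9)·10 + (8/9)·3 = 34/9.
Against Far this mix gives (1/9)·2 + (8/9)·4 = 34/9.
All of the keeper's active replies (Near, Far) yield 34/9, and no column does worse for the kicker. The mix makes the keeper indifferent and guarantees 34/9, so it is optimal.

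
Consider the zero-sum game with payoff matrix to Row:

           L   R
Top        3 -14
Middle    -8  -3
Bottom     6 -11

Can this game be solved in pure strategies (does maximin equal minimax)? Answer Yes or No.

Row minima: Top → -14, Middle → -8, Bottom → -11; maximin = -8.
Column maxima: L → 6, R → -3; minimax = -3.
-8 ≠ -3, so no pure-strategy equilibrium exists.

No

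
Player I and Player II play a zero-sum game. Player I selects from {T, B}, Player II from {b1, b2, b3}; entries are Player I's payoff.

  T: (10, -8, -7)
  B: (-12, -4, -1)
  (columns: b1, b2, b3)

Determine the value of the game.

Row minima: T → -8, B → -12; maximin = -8.
Column maxima: b1 → 10, b2 → -4, b3 → -1; minimax = -4.
-8 ≠ -4, so there is no saddle point; optimal play is mixed.
b3 is strictly dominated by b2 (it gives Player I strictly more in every row), so Player II never plays it.
On the remaining 2×2 (T, B vs b1, b2):
Let Player I play T with probability p. Expected payoff against b1: 10p + (-12)(1−p) = 22p − 12; against b2: (-8)p + (-4)(1−p) = −4p − 4.
Setting these equal: 22p − 12 = −4p − 4 ⇒ 26p = 8 ⇒ p = 4/13, and the value is (22)·(4/13) − 12 = -68/13.
For Player II: with q = P(b1), equating T's and B's payoffs gives 18q − 8 = −8q − 4 ⇒ q = 2/13.

-68/13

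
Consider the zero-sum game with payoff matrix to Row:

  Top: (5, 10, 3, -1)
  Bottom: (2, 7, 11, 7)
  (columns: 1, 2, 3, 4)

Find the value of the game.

Row minima: Top → -1, Bottom → 2; maximin = 2.
Column maxima: 1 → 5, 2 → 10, 3 → 11, 4 → 7; minimax = 5.
2 ≠ 5, so there is no saddle point; optimal play is mixed.
2 is strictly dominated by 1 (it gives Row strictly more in every row), so Column never plays it.
3 is strictly dominated by 4 (it gives Row strictly more in every row), so Column never plays it.
On the remaining 2×2 (Top, Bottom vs 1, 4):
Let Row play Top with probability p. Expected payoff against 1: 5p + 2(1−p) = 3p + 2; against 4: (-1)p + 7(1−p) = −8p + 7.
Setting these equal: 3p + 2 = −8p + 7 ⇒ 11p = 5 ⇒ p = 5/11, and the value is (3)·(5/11) + 2 = 37/11.
For Column: with q = P(1), equating Top's and Bottom's payoffs gives 6q − 1 = −5q + 7 ⇒ q = 8/11.

37/11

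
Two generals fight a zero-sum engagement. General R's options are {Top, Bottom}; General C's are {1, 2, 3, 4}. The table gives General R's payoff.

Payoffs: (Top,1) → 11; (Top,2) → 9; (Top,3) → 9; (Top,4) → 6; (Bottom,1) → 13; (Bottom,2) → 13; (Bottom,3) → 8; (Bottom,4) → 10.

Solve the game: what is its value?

42/5

Row minima: Top → 6, Bottom → 8; maximin = 8.
Column maxima: 1 → 13, 2 → 13, 3 → 9, 4 → 10; minimax = 9.
8 ≠ 9, so there is no saddle point; optimal play is mixed.
1 is strictly dominated by 3 (it gives General R strictly more in every row), so General C never plays it.
2 is strictly dominated by 4 (it gives General R strictly more in every row), so General C never plays it.
On the remaining 2×2 (Top, Bottom vs 3, 4):
Let General R play Top with probability p. Expected payoff against 3: 9p + 8(1−p) = p + 8; against 4: 6p + 10(1−p) = −4p + 10.
Setting these equal: p + 8 = −4p + 10 ⇒ 5p = 2 ⇒ p = 2/5, and the value is (1)·(2/5) + 8 = 42/5.
For General C: with q = P(3), equating Top's and Bottom's payoffs gives 3q + 6 = −2q + 10 ⇒ q = 4/5.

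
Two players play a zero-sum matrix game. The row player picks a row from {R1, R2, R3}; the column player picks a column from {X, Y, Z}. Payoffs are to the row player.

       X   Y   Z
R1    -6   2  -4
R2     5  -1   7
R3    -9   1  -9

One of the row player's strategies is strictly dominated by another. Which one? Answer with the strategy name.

R1 gives a strictly higher payoff than R3 against every column: -6 > -9, 2 > 1, -4 > -9.
So R3 is strictly dominated and the row player never plays it.

R3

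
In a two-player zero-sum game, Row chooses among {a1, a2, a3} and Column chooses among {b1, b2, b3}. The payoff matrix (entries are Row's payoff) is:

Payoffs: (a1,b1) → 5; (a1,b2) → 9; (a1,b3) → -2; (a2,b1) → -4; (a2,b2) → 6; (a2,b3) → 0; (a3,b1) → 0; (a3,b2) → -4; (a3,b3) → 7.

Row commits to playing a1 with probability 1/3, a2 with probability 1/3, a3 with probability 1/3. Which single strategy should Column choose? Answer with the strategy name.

b1

If Column plays b1, Row's expected payoff is (1/3)·5 + (1/3)·(-4) + (1/3)·0 = 1/3.
If Column plays b2, Row's expected payoff is (1/3)·9 + (1/3)·6 + (1/3)·(-4) = 11/3.
If Column plays b3, Row's expected payoff is (1/3)·(-2) + (1/3)·0 + (1/3)·7 = 5/3.
Column minimizes Row's payoff; the smallest is 1/3, so the best response is b1.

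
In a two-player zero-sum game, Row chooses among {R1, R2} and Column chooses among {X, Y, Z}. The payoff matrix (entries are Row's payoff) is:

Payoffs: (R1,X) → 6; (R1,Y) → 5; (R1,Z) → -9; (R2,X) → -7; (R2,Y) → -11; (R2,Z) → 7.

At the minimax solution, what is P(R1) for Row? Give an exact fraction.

Row minima: R1 → -9, R2 → -11; maximin = -9.
Column maxima: X → 6, Y → 5, Z → 7; minimax = 5.
-9 ≠ 5, so there is no saddle point; optimal play is mixed.
X is strictly dominated by Y (it gives Row strictly more in every row), so Column never plays it.
On the remaining 2×2 (R1, R2 vs Y, Z):
Let Row play R1 with probability p. Expected payoff against Y: 5p + (-11)(1−p) = 16p − 11; against Z: (-9)p + 7(1−p) = −16p + 7.
Setting these equal: 16p − 11 = −16p + 7 ⇒ 32p = 18 ⇒ p = 9/16, and the value is (16)·(9/16) − 11 = -2.
For Column: with q = P(Y), equating R1's and R2's payoffs gives 14q − 9 = −18q + 7 ⇒ q = 1/2.

9/16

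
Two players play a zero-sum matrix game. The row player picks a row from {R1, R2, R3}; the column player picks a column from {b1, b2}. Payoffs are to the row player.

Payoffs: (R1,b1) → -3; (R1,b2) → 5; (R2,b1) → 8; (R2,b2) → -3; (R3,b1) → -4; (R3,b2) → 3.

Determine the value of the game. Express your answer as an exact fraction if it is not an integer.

31/19

Row minima: R1 → -3, R2 → -3, R3 → -4; maximin = -3.
Column maxima: b1 → 8, b2 → 5; minimax = 5.
-3 ≠ 5, so there is no saddle point; optimal play is mixed.
R3 is strictly dominated by R1, so the row player never plays it.
On the remaining 2×2 (R1, R2 vs b1, b2):
Let the row player play R1 with probability p. Expected payoff against b1: (-3)p + 8(1−p) = −11p + 8; against b2: 5p + (-3)(1−p) = 8p − 3.
Setting these equal: −11p + 8 = 8p − 3 ⇒ −19p = -11 ⇒ p = 11/19, and the value is (-11)·(11/19) + 8 = 31/19.
For the column player: with q = P(b1), equating R1's and R2's payoffs gives −8q + 5 = 11q − 3 ⇒ q = 8/19.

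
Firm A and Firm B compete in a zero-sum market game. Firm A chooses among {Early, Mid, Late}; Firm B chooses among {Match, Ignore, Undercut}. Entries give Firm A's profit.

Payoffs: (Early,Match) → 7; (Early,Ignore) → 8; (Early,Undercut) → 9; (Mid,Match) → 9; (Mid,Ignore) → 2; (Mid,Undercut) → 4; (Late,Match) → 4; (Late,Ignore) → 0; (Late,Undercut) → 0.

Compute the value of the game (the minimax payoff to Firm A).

Row minima: Early → 7, Mid → 2, Late → 0; maximin = 7.
Column maxima: Match → 9, Ignore → 8, Undercut → 9; minimax = 8.
7 ≠ 8, so there is no saddle point; optimal play is mixed.
Late is strictly dominated by Early, so Firm A never plays it.
With Late eliminated, Undercut is strictly dominated by Ignore (it gives Firm A strictly more in every remaining row), so Firm B never plays it.
On the remaining 2×2 (Early, Mid vs Match, Ignore):
Let Firm A play Early with probability p. Expected payoff against Match: 7p + 9(1−p) = −2p + 9; against Ignore: 8p + 2(1−p) = 6p + 2.
Setting these equal: −2p + 9 = 6p + 2 ⇒ −8p = -7 ⇒ p = 7/8, and the value is (-2)·(7/8) + 9 = 29/4.
For Firm B: with q = P(Match), equating Early's and Mid's payoffs gives −q + 8 = 7q + 2 ⇒ q = 3/4.

29/4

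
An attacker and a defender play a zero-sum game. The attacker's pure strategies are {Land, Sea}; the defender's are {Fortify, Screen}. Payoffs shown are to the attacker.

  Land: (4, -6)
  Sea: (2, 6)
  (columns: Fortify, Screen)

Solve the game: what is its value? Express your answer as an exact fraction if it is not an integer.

Row minima: Land → -6, Sea → 2; maximin = 2.
Column maxima: Fortify → 4, Screen → 6; minimax = 4.
2 ≠ 4, so there is no saddle point; optimal play is mixed.
Let the attacker play Land with probability p. Expected payoff against Fortify: 4p + 2(1−p) = 2p + 2; against Screen: (-6)p + 6(1−p) = −12p + 6.
Setting these equal: 2p + 2 = −12p + 6 ⇒ 14p = 4 ⇒ p = 2/7, and the value is (2)·(2/7) + 2 = 18/7.
For the defender: with q = P(Fortify), equating Land's and Sea's payoffs gives 10q − 6 = −4q + 6 ⇒ q = 6/7.

18/7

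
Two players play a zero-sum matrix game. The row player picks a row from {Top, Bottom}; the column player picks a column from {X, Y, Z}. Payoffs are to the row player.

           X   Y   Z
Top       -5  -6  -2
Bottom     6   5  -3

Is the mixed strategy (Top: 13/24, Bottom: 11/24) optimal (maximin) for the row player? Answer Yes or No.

No

Against X this mix gives (13/24)·(-5) + (11/24)·6 = 1/24.
Against Y this mix gives (13/24)·(-6) + (11/24)·5 = -23/24.
Against Z this mix gives (13/24)·(-2) + (11/24)·(-3) = -59/24.
The column player will play Z, holding the row player to -59/24. Shifting weight toward the row that does better against Z would raise this floor (the equalizing mix achieves -7/3 against both Z and Y), so the proposed strategy is not optimal.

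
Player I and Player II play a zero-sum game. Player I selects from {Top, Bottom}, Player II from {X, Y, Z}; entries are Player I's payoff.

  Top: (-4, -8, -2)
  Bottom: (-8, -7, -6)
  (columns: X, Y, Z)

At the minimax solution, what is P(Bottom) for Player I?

4/5

Row minima: Top → -8, Bottom → -8; maximin = -8.
Column maxima: X → -4, Y → -7, Z → -2; minimax = -7.
-8 ≠ -7, so there is no saddle point; optimal play is mixed.
Z is strictly dominated by X (it gives Player I strictly more in every row), so Player II never plays it.
On the remaining 2×2 (Top, Bottom vs X, Y):
Let Player I play Top with probability p. Expected payoff against X: (-4)p + (-8)(1−p) = 4p − 8; against Y: (-8)p + (-7)(1−p) = −p − 7.
Setting these equal: 4p − 8 = −p − 7 ⇒ 5p = 1 ⇒ p = 1/5, and the value is (4)·(1/5) − 8 = -36/5.
For Player II: with q = P(X), equating Top's and Bottom's payoffs gives 4q − 8 = −q − 7 ⇒ q = 1/5.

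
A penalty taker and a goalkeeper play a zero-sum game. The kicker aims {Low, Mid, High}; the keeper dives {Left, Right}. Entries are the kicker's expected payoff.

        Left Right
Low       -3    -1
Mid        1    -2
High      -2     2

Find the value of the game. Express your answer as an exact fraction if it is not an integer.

-2/7

Row minima: Low → -3, Mid → -2, High → -2; maximin = -2.
Column maxima: Left → 1, Right → 2; minimax = 1.
-2 ≠ 1, so there is no saddle point; optimal play is mixed.
Low is strictly dominated by High, so the kicker never plays it.
On the remaining 2×2 (Mid, High vs Left, Right):
Let the kicker play Mid with probability p. Expected payoff against Left: 1p + (-2)(1−p) = 3p − 2; against Right: (-2)p + 2(1−p) = −4p + 2.
Setting these equal: 3p − 2 = −4p + 2 ⇒ 7p = 4 ⇒ p = 4/7, and the value is (3)·(4/7) − 2 = -2/7.
For the keeper: with q = P(Left), equating Mid's and High's payoffs gives 3q − 2 = −4q + 2 ⇒ q = 4/7.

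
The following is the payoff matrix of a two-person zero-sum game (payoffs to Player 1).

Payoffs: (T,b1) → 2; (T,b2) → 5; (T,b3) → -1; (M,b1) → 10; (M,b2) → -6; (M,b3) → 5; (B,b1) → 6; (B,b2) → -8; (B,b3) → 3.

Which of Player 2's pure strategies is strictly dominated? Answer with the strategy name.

b1

b3 holds Player 1's payoff strictly below b1 in every row: -1 < 2, 5 < 10, 3 < 6.
So b1 is strictly dominated for Player 2.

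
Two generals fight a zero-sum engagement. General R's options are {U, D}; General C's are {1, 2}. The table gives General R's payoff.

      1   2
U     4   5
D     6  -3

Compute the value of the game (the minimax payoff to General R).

Row minima: U → 4, D → -3; maximin = 4.
Column maxima: 1 → 6, 2 → 5; minimax = 5.
4 ≠ 5, so there is no saddle point; optimal play is mixed.
Let General R play U with probability p. Expected payoff against 1: 4p + 6(1−p) = −2p + 6; against 2: 5p + (-3)(1−p) = 8p − 3.
Setting these equal: −2p + 6 = 8p − 3 ⇒ −10p = -9 ⇒ p = 9/10, and the value is (-2)·(9/10) + 6 = 21/5.
For General C: with q = P(1), equating U's and D's payoffs gives −q + 5 = 9q − 3 ⇒ q = 4/5.

21/5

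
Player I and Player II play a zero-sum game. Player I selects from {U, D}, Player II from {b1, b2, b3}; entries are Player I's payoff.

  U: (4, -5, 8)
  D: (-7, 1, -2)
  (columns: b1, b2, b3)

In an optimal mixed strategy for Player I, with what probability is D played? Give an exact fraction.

9/17

Row minima: U → -5, D → -7; maximin = -5.
Column maxima: b1 → 4, b2 → 1, b3 → 8; minimax = 1.
-5 ≠ 1, so there is no saddle point; optimal play is mixed.
b3 is strictly dominated by b1 (it gives Player I strictly more in every row), so Player II never plays it.
On the remaining 2×2 (U, D vs b1, b2):
Let Player I play U with probability p. Expected payoff against b1: 4p + (-7)(1−p) = 11p − 7; against b2: (-5)p + 1(1−p) = −6p + 1.
Setting these equal: 11p − 7 = −6p + 1 ⇒ 17p = 8 ⇒ p = 8/17, and the value is (11)·(8/17) − 7 = -31/17.
For Player II: with q = P(b1), equating U's and D's payoffs gives 9q − 5 = −8q + 1 ⇒ q = 6/17.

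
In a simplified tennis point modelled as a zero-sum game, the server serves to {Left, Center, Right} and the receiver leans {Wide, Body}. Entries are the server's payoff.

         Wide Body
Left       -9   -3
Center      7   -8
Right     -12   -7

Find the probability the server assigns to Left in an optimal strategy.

5/7

Row minima: Left → -9, Center → -8, Right → -12; maximin = -8.
Column maxima: Wide → 7, Body → -3; minimax = -3.
-8 ≠ -3, so there is no saddle point; optimal play is mixed.
Right is strictly dominated by Left, so the server never plays it.
On the remaining 2×2 (Left, Center vs Wide, Body):
Let the server play Left with probability p. Expected payoff against Wide: (-9)p + 7(1−p) = −16p + 7; against Body: (-3)p + (-8)(1−p) = 5p − 8.
Setting these equal: −16p + 7 = 5p − 8 ⇒ −21p = -15 ⇒ p = 5/7, and the value is (-16)·(5/7) + 7 = -31/7.
For the receiver: with q = P(Wide), equating Left's and Center's payoffs gives −6q − 3 = 15q − 8 ⇒ q = 5/21.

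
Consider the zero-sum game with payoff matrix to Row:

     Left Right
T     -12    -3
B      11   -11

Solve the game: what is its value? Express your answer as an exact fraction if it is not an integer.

Row minima: T → -12, B → -11; maximin = -11.
Column maxima: Left → 11, Right → -3; minimax = -3.
-11 ≠ -3, so there is no saddle point; optimal play is mixed.
Let Row play T with probability p. Expected payoff against Left: (-12)p + 11(1−p) = −23p + 11; against Right: (-3)p + (-11)(1−p) = 8p − 11.
Setting these equal: −23p + 11 = 8p − 11 ⇒ −31p = -22 ⇒ p = 22/31, and the value is (-23)·(22/31) + 11 = -165/31.
For Column: with q = P(Left), equating T's and B's payoffs gives −9q − 3 = 22q − 11 ⇒ q = 8/31.

-165/31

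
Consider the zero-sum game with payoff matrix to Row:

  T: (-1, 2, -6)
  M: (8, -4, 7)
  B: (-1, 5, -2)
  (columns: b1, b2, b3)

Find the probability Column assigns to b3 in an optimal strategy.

1/2

Row minima: T → -6, M → -4, B → -2; maximin = -2.
Column maxima: b1 → 8, b2 → 5, b3 → 7; minimax = 5.
-2 ≠ 5, so there is no saddle point; optimal play is mixed.
b1 is strictly dominated by b3 (it gives Row strictly more in every row), so Column never plays it.
With b1 eliminated, T is strictly dominated by B (B gives Row strictly more in every remaining column), so Row never plays it.
On the remaining 2×2 (M, B vs b2, b3):
Let Row play M with probability p. Expected payoff against b2: (-4)p + 5(1−p) = −9p + 5; against b3: 7p + (-2)(1−p) = 9p − 2.
Setting these equal: −9p + 5 = 9p − 2 ⇒ −18p = -7 ⇒ p = 7/18, and the value is (-9)·(7/18) + 5 = 3/2.
For Column: with q = P(b2), equating M's and B's payoffs gives −11q + 7 = 7q − 2 ⇒ q = 1/2.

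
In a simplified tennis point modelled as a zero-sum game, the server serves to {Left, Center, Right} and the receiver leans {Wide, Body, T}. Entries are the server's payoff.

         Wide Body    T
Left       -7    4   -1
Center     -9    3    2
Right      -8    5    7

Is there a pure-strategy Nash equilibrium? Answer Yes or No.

Yes

Row minima: Left → -7, Center → -9, Right → -8; maximin = -7.
Column maxima: Wide → -7, Body → 5, T → 7; minimax = -7.
maximin = minimax = -7, so a saddle point exists.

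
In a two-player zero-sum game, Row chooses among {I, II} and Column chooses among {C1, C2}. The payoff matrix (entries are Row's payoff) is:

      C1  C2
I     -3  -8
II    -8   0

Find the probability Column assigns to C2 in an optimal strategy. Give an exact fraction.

5/13

Row minima: I → -8, II → -8; maximin = -8.
Column maxima: C1 → -3, C2 → 0; minimax = -3.
-8 ≠ -3, so there is no saddle point; optimal play is mixed.
Let Row play I with probability p. Expected payoff against C1: (-3)p + (-8)(1−p) = 5p − 8; against C2: (-8)p + 0(1−p) = −8p.
Setting these equal: 5p − 8 = −8p ⇒ 13p = 8 ⇒ p = 8/13, and the value is (5)·(8/13) − 8 = -64/13.
For Column: with q = P(C1), equating I's and II's payoffs gives 5q − 8 = −8q ⇒ q = 8/13.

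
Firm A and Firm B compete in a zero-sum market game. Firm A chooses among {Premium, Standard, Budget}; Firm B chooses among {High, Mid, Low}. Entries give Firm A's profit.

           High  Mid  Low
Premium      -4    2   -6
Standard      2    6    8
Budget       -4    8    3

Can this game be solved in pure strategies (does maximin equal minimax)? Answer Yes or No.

Row minima: Premium → -6, Standard → 2, Budget → -4; maximin = 2.
Column maxima: High → 2, Mid → 8, Low → 8; minimax = 2.
maximin = minimax = 2, so a saddle point exists.

Yes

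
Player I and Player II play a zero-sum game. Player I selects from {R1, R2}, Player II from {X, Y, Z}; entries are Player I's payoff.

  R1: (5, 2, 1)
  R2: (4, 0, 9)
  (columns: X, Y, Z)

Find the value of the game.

9/5

Row minima: R1 → 1, R2 → 0; maximin = 1.
Column maxima: X → 5, Y → 2, Z → 9; minimax = 2.
1 ≠ 2, so there is no saddle point; optimal play is mixed.
X is strictly dominated by Y (it gives Player I strictly more in every row), so Player II never plays it.
On the remaining 2×2 (R1, R2 vs Y, Z):
Let Player I play R1 with probability p. Expected payoff against Y: 2p + 0(1−p) = 2p; against Z: 1p + 9(1−p) = −8p + 9.
Setting these equal: 2p = −8p + 9 ⇒ 10p = 9 ⇒ p = 9/10, and the value is (2)·(9/10) = 9/5.
For Player II: with q = P(Y), equating R1's and R2's payoffs gives q + 1 = −9q + 9 ⇒ q = 4/5.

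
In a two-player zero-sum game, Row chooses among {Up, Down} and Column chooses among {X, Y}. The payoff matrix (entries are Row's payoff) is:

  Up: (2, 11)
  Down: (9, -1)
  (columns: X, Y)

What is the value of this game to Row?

101/19

Row minima: Up → 2, Down → -1; maximin = 2.
Column maxima: X → 9, Y → 11; minimax = 9.
2 ≠ 9, so there is no saddle point; optimal play is mixed.
Let Row play Up with probability p. Expected payoff against X: 2p + 9(1−p) = −7p + 9; against Y: 11p + (-1)(1−p) = 12p − 1.
Setting these equal: −7p + 9 = 12p − 1 ⇒ −19p = -10 ⇒ p = 10/19, and the value is (-7)·(10/19) + 9 = 101/19.
For Column: with q = P(X), equating Up's and Down's payoffs gives −9q + 11 = 10q − 1 ⇒ q = 12/19.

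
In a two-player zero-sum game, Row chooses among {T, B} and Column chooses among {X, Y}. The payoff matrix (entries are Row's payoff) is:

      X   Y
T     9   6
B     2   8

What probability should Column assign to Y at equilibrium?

Row minima: T → 6, B → 2; maximin = 6.
Column maxima: X → 9, Y → 8; minimax = 8.
6 ≠ 8, so there is no saddle point; optimal play is mixed.
Let Row play T with probability p. Expected payoff against X: 9p + 2(1−p) = 7p + 2; against Y: 6p + 8(1−p) = −2p + 8.
Setting these equal: 7p + 2 = −2p + 8 ⇒ 9p = 6 ⇒ p = 2/3, and the value is (7)·(2/3) + 2 = 20/3.
For Column: with q = P(X), equating T's and B's payoffs gives 3q + 6 = −6q + 8 ⇒ q = 2/9.

7/9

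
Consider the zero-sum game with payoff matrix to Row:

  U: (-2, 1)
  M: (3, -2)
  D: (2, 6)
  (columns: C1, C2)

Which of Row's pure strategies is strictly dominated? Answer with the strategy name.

U

D gives a strictly higher payoff than U against every column: 2 > -2, 6 > 1.
So U is strictly dominated and Row never plays it.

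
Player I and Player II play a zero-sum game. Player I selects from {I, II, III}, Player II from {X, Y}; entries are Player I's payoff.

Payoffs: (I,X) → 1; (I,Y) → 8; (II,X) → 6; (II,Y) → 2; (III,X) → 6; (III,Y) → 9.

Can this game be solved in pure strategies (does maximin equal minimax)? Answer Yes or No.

Row minima: I → 1, II → 2, III → 6; maximin = 6.
Column maxima: X → 6, Y → 9; minimax = 6.
maximin = minimax = 6, so a saddle point exists.

Yes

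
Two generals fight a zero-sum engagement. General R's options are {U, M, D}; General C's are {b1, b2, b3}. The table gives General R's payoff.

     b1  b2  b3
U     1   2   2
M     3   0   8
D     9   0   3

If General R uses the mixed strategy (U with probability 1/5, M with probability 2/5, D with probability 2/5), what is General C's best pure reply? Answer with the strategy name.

If General C plays b1, General R's expected payoff is (1/5)·1 + (2/5)·3 + (2/5)·9 = 5.
If General C plays b2, General R's expected payoff is (1/5)·2 + (2/5)·0 + (2/5)·0 = 2/5.
If General C plays b3, General R's expected payoff is (1/5)·2 + (2/5)·8 + (2/5)·3 = 24/5.
General C minimizes General R's payoff; the smallest is 2/5, so the best response is b2.

b2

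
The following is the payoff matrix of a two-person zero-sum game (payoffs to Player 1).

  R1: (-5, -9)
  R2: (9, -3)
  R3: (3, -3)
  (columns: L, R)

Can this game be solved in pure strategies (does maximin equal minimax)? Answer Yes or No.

Yes

Row minima: R1 → -9, R2 → -3, R3 → -3; maximin = -3.
Column maxima: L → 9, R → -3; minimax = -3.
maximin = minimax = -3, so a saddle point exists.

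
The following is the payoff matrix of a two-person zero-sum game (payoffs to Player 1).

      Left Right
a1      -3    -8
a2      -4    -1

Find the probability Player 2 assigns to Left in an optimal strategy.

Row minima: a1 → -8, a2 → -4; maximin = -4.
Column maxima: Left → -3, Right → -1; minimax = -3.
-4 ≠ -3, so there is no saddle point; optimal play is mixed.
Let Player 1 play a1 with probability p. Expected payoff against Left: (-3)p + (-4)(1−p) = p − 4; against Right: (-8)p + (-1)(1−p) = −7p − 1.
Setting these equal: p − 4 = −7p − 1 ⇒ 8p = 3 ⇒ p = 3/8, and the value is (1)·(3/8) − 4 = -29/8.
For Player 2: with q = P(Left), equating a1's and a2's payoffs gives 5q − 8 = −3q − 1 ⇒ q = 7/8.

7/8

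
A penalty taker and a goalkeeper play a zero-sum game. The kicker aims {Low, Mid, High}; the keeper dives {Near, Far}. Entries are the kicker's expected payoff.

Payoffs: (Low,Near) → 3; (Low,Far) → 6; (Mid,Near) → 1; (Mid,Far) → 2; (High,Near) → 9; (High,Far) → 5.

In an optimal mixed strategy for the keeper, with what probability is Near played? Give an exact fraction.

1/7

Row minima: Low → 3, Mid → 1, High → 5; maximin = 5.
Column maxima: Near → 9, Far → 6; minimax = 6.
5 ≠ 6, so there is no saddle point; optimal play is mixed.
Mid is strictly dominated by Low, so the kicker never plays it.
On the remaining 2×2 (Low, High vs Near, Far):
Let the kicker play Low with probability p. Expected payoff against Near: 3p + 9(1−p) = −6p + 9; against Far: 6p + 5(1−p) = p + 5.
Setting these equal: −6p + 9 = p + 5 ⇒ −7p = -4 ⇒ p = 4/7, and the value is (-6)·(4/7) + 9 = 39/7.
For the keeper: with q = P(Near), equating Low's and High's payoffs gives −3q + 6 = 4q + 5 ⇒ q = 1/7.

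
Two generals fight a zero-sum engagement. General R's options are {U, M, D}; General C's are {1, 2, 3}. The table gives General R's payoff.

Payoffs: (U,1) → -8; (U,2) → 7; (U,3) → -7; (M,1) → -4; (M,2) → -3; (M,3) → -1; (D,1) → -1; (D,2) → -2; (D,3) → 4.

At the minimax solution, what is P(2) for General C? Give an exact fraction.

Row minima: U → -8, M → -4, D → -2; maximin = -2.
Column maxima: 1 → -1, 2 → 7, 3 → 4; minimax = -1.
-2 ≠ -1, so there is no saddle point; optimal play is mixed.
M is strictly dominated by D, so General R never plays it.
3 is strictly dominated by 1 (it gives General R strictly more in every row), so General C never plays it.
On the remaining 2×2 (U, D vs 1, 2):
Let General R play U with probability p. Expected payoff against 1: (-8)p + (-1)(1−p) = −7p − 1; against 2: 7p + (-2)(1−p) = 9p − 2.
Setting these equal: −7p − 1 = 9p − 2 ⇒ −16p = -1 ⇒ p = 1/16, and the value is (-7)·(1/16) − 1 = -23/16.
For General C: with q = P(1), equating U's and D's payoffs gives −15q + 7 = q − 2 ⇒ q = 9/16.

7/16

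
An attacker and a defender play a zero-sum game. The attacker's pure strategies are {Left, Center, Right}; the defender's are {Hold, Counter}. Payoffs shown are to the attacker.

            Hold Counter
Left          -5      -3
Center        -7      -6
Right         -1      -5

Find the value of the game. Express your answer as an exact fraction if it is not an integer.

Row minima: Left → -5, Center → -7, Right → -5; maximin = -5.
Column maxima: Hold → -1, Counter → -3; minimax = -3.
-5 ≠ -3, so there is no saddle point; optimal play is mixed.
Center is strictly dominated by Left, so the attacker never plays it.
On the remaining 2×2 (Left, Right vs Hold, Counter):
Let the attacker play Left with probability p. Expected payoff against Hold: (-5)p + (-1)(1−p) = −4p − 1; against Counter: (-3)p + (-5)(1−p) = 2p − 5.
Setting these equal: −4p − 1 = 2p − 5 ⇒ −6p = -4 ⇒ p = 2/3, and the value is (-4)·(2/3) − 1 = -11/3.
For the defender: with q = P(Hold), equating Left's and Right's payoffs gives −2q − 3 = 4q − 5 ⇒ q = 1/3.

-11/3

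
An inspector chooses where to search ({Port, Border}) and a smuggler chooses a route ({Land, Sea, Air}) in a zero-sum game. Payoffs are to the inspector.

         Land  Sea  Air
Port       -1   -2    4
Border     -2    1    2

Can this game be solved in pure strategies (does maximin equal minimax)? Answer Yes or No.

Row minima: Port → -2, Border → -2; maximin = -2.
Column maxima: Land → -1, Sea → 1, Air → 4; minimax = -1.
-2 ≠ -1, so no pure-strategy equilibrium exists.

No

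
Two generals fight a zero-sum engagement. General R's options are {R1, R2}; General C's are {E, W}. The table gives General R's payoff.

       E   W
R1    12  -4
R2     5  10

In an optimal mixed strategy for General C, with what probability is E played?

Row minima: R1 → -4, R2 → 5; maximin = 5.
Column maxima: E → 12, W → 10; minimax = 10.
5 ≠ 10, so there is no saddle point; optimal play is mixed.
Let General R play R1 with probability p. Expected payoff against E: 12p + 5(1−p) = 7p + 5; against W: (-4)p + 10(1−p) = −14p + 10.
Setting these equal: 7p + 5 = −14p + 10 ⇒ 21p = 5 ⇒ p = 5/21, and the value is (7)·(5/21) + 5 = 20/3.
For General C: with q = P(E), equating R1's and R2's payoffs gives 16q − 4 = −5q + 10 ⇒ q = 2/3.

2/3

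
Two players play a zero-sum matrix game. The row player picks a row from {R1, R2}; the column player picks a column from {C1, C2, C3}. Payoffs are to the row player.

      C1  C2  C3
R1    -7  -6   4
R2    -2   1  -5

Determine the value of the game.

Row minima: R1 → -7, R2 → -5; maximin = -5.
Column maxima: C1 → -2, C2 → 1, C3 → 4; minimax = -2.
-5 ≠ -2, so there is no saddle point; optimal play is mixed.
C2 is strictly dominated by C1 (it gives the row player strictly more in every row), so the column player never plays it.
On the remaining 2×2 (R1, R2 vs C1, C3):
Let the row player play R1 with probability p. Expected payoff against C1: (-7)p + (-2)(1−p) = −5p − 2; against C3: 4p + (-5)(1−p) = 9p − 5.
Setting these equal: −5p − 2 = 9p − 5 ⇒ −14p = -3 ⇒ p = 3/14, and the value is (-5)·(3/14) − 2 = -43/14.
For the column player: with q = P(C1), equating R1's and R2's payoffs gives −11q + 4 = 3q − 5 ⇒ q = 9/14.

-43/14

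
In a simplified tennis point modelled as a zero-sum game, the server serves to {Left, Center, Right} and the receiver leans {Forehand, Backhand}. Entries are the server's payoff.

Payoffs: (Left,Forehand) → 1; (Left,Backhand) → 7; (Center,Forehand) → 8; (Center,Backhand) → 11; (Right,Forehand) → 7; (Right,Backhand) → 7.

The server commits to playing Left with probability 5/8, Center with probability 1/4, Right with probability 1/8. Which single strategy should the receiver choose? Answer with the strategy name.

If the receiver plays Forehand, the server's expected payoff is (5/8)·1 + (1/4)·8 + (1/8)·7 = 7/2.
If the receiver plays Backhand, the server's expected payoff is (5/8)·7 + (1/4)·11 + (1/8)·7 = 8.
The receiver minimizes the server's payoff; the smallest is 7/2, so the best response is Forehand.

Forehand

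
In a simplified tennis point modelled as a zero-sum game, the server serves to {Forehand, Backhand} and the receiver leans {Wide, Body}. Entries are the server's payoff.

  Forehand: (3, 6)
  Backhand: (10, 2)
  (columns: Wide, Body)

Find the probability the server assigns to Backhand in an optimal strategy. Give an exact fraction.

3/11

Row minima: Forehand → 3, Backhand → 2; maximin = 3.
Column maxima: Wide → 10, Body → 6; minimax = 6.
3 ≠ 6, so there is no saddle point; optimal play is mixed.
Let the server play Forehand with probability p. Expected payoff against Wide: 3p + 10(1−p) = −7p + 10; against Body: 6p + 2(1−p) = 4p + 2.
Setting these equal: −7p + 10 = 4p + 2 ⇒ −11p = -8 ⇒ p = 8/11, and the value is (-7)·(8/11) + 10 = 54/11.
For the receiver: with q = P(Wide), equating Forehand's and Backhand's payoffs gives −3q + 6 = 8q + 2 ⇒ q = 4/11.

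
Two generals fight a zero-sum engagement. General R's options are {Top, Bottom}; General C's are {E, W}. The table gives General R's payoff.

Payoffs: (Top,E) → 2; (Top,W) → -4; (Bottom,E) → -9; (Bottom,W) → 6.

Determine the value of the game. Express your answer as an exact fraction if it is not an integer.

-8/7

Row minima: Top → -4, Bottom → -9; maximin = -4.
Column maxima: E → 2, W → 6; minimax = 2.
-4 ≠ 2, so there is no saddle point; optimal play is mixed.
Let General R play Top with probability p. Expected payoff against E: 2p + (-9)(1−p) = 11p − 9; against W: (-4)p + 6(1−p) = −10p + 6.
Setting these equal: 11p − 9 = −10p + 6 ⇒ 21p = 15 ⇒ p = 5/7, and the value is (11)·(5/7) − 9 = -8/7.
For General C: with q = P(E), equating Top's and Bottom's payoffs gives 6q − 4 = −15q + 6 ⇒ q = 10/21.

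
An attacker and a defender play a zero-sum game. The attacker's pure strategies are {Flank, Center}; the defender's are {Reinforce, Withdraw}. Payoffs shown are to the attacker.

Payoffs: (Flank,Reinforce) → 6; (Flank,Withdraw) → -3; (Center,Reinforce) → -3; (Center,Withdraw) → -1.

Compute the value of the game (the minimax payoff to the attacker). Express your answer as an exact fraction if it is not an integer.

Row minima: Flank → -3, Center → -3; maximin = -3.
Column maxima: Reinforce → 6, Withdraw → -1; minimax = -1.
-3 ≠ -1, so there is no saddle point; optimal play is mixed.
Let the attacker play Flank with probability p. Expected payoff against Reinforce: 6p + (-3)(1−p) = 9p − 3; against Withdraw: (-3)p + (-1)(1−p) = −2p − 1.
Setting these equal: 9p − 3 = −2p − 1 ⇒ 11p = 2 ⇒ p = 2/11, and the value is (9)·(2/11) − 3 = -15/11.
For the defender: with q = P(Reinforce), equating Flank's and Center's payoffs gives 9q − 3 = −2q − 1 ⇒ q = 2/11.

-15/11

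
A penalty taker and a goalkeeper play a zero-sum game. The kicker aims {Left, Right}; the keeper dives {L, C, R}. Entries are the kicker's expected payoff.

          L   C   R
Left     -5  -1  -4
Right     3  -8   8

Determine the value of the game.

Row minima: Left → -5, Right → -8; maximin = -5.
Column maxima: L → 3, C → -1, R → 8; minimax = -1.
-5 ≠ -1, so there is no saddle point; optimal play is mixed.
R is strictly dominated by L (it gives the kicker strictly more in every row), so the keeper never plays it.
On the remaining 2×2 (Left, Right vs L, C):
Let the kicker play Left with probability p. Expected payoff against L: (-5)p + 3(1−p) = −8p + 3; against C: (-1)p + (-8)(1−p) = 7p − 8.
Setting these equal: −8p + 3 = 7p − 8 ⇒ −15p = -11 ⇒ p = 11/15, and the value is (-8)·(11/15) + 3 = -43/15.
For the keeper: with q = P(L), equating Left's and Right's payoffs gives −4q − 1 = 11q − 8 ⇒ q = 7/15.

-43/15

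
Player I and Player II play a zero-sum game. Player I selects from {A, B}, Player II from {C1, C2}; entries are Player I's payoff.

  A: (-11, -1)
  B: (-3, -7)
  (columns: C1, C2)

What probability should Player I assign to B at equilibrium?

Row minima: A → -11, B → -7; maximin = -7.
Column maxima: C1 → -3, C2 → -1; minimax = -3.
-7 ≠ -3, so there is no saddle point; optimal play is mixed.
Let Player I play A with probability p. Expected payoff against C1: (-11)p + (-3)(1−p) = −8p − 3; against C2: (-1)p + (-7)(1−p) = 6p − 7.
Setting these equal: −8p − 3 = 6p − 7 ⇒ −14p = -4 ⇒ p = 2/7, and the value is (-8)·(2/7) − 3 = -37/7.
For Player II: with q = P(C1), equating A's and B's payoffs gives −10q − 1 = 4q − 7 ⇒ q = 3/7.

5/7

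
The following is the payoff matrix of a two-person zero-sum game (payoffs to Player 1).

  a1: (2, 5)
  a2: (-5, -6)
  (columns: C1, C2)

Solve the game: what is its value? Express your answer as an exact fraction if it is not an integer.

2

Row minima: a1 → 2, a2 → -6; maximin = 2.
Column maxima: C1 → 2, C2 → 5; minimax = 2.
Since maximin = minimax = 2, there is a saddle point and the value is 2.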